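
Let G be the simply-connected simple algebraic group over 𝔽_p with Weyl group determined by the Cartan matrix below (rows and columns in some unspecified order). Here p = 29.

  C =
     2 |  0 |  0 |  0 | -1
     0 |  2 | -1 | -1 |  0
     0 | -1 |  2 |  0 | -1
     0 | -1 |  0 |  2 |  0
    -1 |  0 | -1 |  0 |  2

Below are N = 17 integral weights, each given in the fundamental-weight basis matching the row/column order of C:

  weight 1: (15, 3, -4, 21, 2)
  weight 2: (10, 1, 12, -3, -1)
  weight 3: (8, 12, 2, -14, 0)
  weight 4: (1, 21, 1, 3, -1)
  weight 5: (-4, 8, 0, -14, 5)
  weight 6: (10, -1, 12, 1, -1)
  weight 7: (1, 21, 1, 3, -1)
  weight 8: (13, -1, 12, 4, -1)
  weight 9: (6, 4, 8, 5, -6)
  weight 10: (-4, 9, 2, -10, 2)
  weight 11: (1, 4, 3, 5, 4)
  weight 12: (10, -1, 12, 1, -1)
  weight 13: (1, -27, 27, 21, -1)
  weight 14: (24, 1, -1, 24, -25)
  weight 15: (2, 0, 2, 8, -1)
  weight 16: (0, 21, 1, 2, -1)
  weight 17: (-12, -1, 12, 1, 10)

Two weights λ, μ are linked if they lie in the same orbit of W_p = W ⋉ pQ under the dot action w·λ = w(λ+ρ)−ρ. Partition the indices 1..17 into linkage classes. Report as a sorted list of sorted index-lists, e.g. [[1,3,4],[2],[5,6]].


Dynkin diagram of C (from the 8 off-diagonal −1 entries): A_5.

W_29-reps of the 17 weights in Ā_29 (same 5-coord order as C):

  λ_1+ρ ↦ (3, 1, 3, 9, 0);  λ_2+ρ ↦ (11, 0, 13, 2, 0);  λ_3+ρ ↦ (9, 0, 3, 13, 1);  λ_4+ρ ↦ (1, 22, 2, 3, 0);  λ_5+ρ ↦ (3, 1, 3, 9, 0);  λ_6+ρ ↦ (11, 0, 13, 2, 0);  λ_7+ρ ↦ (1, 22, 2, 3, 0);  λ_8+ρ ↦ (11, 0, 13, 2, 0);  λ_9+ρ ↦ (2, 5, 4, 6, 5);  λ_10+ρ ↦ (3, 1, 3, 9, 0);  λ_11+ρ ↦ (2, 5, 4, 6, 5);  λ_12+ρ ↦ (11, 0, 13, 2, 0);  λ_13+ρ ↦ (1, 22, 2, 3, 0);  λ_14+ρ ↦ (1, 22, 2, 3, 0);  λ_15+ρ ↦ (3, 1, 3, 9, 0);  λ_16+ρ ↦ (1, 22, 2, 3, 0);  λ_17+ρ ↦ (11, 0, 13, 2, 0)

Linkage partition of the 17 weights (5 classes, p=29):

[[1, 5, 10, 15], [2, 6, 8, 12, 17], [3], [4, 7, 13, 14, 16], [9, 11]]


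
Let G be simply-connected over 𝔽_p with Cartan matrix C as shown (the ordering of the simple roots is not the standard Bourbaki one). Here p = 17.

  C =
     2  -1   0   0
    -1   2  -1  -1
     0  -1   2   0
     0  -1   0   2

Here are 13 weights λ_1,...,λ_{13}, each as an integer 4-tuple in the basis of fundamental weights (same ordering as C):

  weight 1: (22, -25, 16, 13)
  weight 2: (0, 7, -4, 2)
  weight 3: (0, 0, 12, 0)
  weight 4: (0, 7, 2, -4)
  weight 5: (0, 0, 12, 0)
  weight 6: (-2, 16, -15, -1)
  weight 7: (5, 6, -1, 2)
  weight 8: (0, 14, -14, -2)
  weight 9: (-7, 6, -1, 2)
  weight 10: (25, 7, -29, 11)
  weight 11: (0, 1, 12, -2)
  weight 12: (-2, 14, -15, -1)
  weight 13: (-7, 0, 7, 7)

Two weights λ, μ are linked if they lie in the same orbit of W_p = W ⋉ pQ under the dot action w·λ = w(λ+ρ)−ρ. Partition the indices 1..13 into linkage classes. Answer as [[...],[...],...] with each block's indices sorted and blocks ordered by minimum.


Dynkin diagram of C (from the 6 off-diagonal −1 entries): D_4.

Folding the 13 weights λ_j+ρ into Ā_17 (reps in the given 4-coord order):

    [1] (6, 1, 0, 3)
    [2] (1, 5, 3, 3)
    [3] (1, 1, 13, 1)
    [4] (1, 5, 3, 3)
    [5] (1, 1, 13, 1)
    [6] (1, 0, 14, 0)
    [7] (6, 1, 0, 3)
    [8] (1, 1, 13, 1)
    [9] (6, 1, 0, 3)
    [10] (1, 5, 3, 3)
    [11] (1, 1, 13, 1)
    [12] (1, 0, 14, 0)
    [13] (1, 5, 3, 3)

4 distinct reps among the 13 weights ⇒ 4 W_17-linkage classes:

[[1, 7, 9], [2, 4, 10, 13], [3, 5, 8, 11], [6, 12]]


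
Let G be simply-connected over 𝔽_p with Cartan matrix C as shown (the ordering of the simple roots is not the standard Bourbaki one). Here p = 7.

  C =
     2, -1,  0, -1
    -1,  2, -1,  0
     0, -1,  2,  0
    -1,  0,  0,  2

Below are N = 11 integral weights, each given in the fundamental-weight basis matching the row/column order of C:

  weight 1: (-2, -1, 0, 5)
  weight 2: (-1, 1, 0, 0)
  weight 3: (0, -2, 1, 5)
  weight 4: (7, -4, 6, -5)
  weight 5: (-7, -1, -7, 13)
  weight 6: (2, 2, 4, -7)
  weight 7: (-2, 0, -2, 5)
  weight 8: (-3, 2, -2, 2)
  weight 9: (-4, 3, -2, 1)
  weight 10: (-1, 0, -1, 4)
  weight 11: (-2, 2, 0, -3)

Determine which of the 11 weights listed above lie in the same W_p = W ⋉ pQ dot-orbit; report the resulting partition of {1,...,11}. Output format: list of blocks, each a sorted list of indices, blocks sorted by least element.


A_4 Cartan matrix, 4 simple roots permuted; ρ=(1,1,1,1).

Ā_7 reps of the 11 weights (A_4, coords as presented):

    1: (0, 1, 0, 5)
    2: (0, 2, 1, 1)
    3: (0, 1, 0, 5)
    4: (0, 2, 1, 1)
    5: (0, 1, 0, 5)
    6: (2, 0, 1, 1)
    7: (0, 1, 0, 5)
    8: (2, 0, 1, 1)
    9: (2, 0, 1, 1)
    10: (0, 1, 0, 5)
    11: (2, 0, 1, 1)

These 11 weights hit 3 W_7-dot-orbits; sizes (5, 2, 4):

[[1, 3, 5, 7, 10], [2, 4], [6, 8, 9, 11]]


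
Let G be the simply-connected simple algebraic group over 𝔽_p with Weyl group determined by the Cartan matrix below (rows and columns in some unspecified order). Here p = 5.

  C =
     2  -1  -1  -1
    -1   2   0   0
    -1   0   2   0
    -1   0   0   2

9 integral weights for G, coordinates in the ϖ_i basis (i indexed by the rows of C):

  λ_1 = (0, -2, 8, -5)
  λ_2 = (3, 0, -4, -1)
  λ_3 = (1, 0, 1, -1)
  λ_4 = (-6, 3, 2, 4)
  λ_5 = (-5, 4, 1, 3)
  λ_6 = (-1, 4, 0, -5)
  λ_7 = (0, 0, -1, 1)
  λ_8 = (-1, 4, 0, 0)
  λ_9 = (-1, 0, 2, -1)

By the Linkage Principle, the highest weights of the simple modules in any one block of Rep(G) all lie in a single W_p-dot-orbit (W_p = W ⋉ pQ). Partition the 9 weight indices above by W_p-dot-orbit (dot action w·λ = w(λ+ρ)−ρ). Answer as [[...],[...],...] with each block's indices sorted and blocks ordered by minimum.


Type D_4, rank 4, |W|=192; reorder rows/cols to standard.

Alcove-folded reps (p=5, 9 weights, presented ϖ-order):

  λ_1+ρ ↦ (1, 0, 0, 3)
  λ_2+ρ ↦ (0, 1, 3, 0)
  λ_3+ρ ↦ (0, 1, 2, 0)
  λ_4+ρ ↦ (0, 1, 2, 0)
  λ_5+ρ ↦ (0, 1, 2, 0)
  λ_6+ρ ↦ (0, 1, 3, 0)
  λ_7+ρ ↦ (1, 1, 0, 2)
  λ_8+ρ ↦ (0, 3, 1, 1)
  λ_9+ρ ↦ (0, 1, 3, 0)

Partition of {1..9} into 5 W_5-dot-orbits:

[[1], [2, 6, 9], [3, 4, 5], [7], [8]]


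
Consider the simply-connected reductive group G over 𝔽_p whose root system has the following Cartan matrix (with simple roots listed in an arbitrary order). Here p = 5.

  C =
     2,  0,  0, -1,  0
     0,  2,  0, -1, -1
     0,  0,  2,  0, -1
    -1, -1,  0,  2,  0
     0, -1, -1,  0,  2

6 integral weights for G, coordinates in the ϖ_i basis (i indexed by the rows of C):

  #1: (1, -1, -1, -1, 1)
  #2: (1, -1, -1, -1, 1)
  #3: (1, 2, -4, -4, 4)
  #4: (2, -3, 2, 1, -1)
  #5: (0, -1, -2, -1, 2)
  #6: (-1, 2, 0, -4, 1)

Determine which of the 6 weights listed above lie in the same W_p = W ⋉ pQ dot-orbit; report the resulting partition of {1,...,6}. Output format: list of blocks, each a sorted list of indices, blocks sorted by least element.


Dynkin diagram of C (from the 8 off-diagonal −1 entries): A_5.

W_5-reps of the 6 weights in Ā_5 (same 5-coord order as C):

    λ_1+ρ ↦ (2, 0, 0, 0, 2)
    λ_2+ρ ↦ (2, 0, 0, 0, 2)
    λ_3+ρ ↦ (2, 0, 0, 0, 2)
    λ_4+ρ ↦ (2, 0, 0, 0, 2)
    λ_5+ρ ↦ (1, 0, 1, 0, 2)
    λ_6+ρ ↦ (2, 0, 0, 0, 2)

Partition of {1..6} into 2 W_5-dot-orbits:

[[1, 2, 3, 4, 6], [5]]


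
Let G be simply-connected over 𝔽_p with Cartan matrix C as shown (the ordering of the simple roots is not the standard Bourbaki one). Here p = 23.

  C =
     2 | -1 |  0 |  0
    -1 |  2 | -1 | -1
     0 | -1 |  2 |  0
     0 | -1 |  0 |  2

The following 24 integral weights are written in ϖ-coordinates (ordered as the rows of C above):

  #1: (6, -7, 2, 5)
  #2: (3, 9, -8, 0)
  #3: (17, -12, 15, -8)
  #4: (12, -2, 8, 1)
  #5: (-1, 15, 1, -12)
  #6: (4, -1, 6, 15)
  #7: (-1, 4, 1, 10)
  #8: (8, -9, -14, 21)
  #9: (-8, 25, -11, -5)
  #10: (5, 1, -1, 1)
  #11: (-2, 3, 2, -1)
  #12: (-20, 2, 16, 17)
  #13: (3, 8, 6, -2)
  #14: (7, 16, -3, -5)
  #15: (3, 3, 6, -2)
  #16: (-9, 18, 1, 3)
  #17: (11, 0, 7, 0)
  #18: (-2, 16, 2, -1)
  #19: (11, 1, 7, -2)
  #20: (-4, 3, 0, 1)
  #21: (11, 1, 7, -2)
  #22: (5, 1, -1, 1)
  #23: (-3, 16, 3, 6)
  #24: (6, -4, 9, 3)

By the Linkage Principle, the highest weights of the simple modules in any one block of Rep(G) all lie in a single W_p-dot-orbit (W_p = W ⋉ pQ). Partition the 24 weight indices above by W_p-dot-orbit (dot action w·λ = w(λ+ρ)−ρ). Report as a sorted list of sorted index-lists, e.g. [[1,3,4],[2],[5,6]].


D_4 Cartan matrix, 4 simple roots permuted; ρ=(1,1,1,1).

Each λ_j+ρ reduced to Ā_23; 4-tuples below use C's row order:

    1: (1, 3, 3, 0)
    2: (4, 3, 7, 1)
    3: (0, 5, 2, 11)
    4: (12, 1, 8, 1)
    5: (0, 5, 2, 11)
    6: (0, 5, 2, 11)
    7: (0, 5, 2, 11)
    8: (12, 1, 8, 1)
    9: (4, 3, 7, 1)
    10: (6, 2, 0, 2)
    11: (1, 3, 3, 0)
    12: (3, 1, 1, 2)
    13: (4, 3, 7, 1)
    14: (6, 2, 0, 2)
    15: (4, 3, 7, 1)
    16: (6, 2, 0, 2)
    17: (12, 1, 8, 1)
    18: (1, 3, 3, 0)
    19: (12, 1, 8, 1)
    20: (3, 1, 1, 2)
    21: (12, 1, 8, 1)
    22: (6, 2, 0, 2)
    23: (3, 1, 1, 2)
    24: (4, 3, 7, 1)

6 distinct reps among the 24 weights ⇒ 6 W_23-linkage classes:

[[1, 11, 18], [2, 9, 13, 15, 24], [3, 5, 6, 7], [4, 8, 17, 19, 21], [10, 14, 16, 22], [12, 20, 23]]


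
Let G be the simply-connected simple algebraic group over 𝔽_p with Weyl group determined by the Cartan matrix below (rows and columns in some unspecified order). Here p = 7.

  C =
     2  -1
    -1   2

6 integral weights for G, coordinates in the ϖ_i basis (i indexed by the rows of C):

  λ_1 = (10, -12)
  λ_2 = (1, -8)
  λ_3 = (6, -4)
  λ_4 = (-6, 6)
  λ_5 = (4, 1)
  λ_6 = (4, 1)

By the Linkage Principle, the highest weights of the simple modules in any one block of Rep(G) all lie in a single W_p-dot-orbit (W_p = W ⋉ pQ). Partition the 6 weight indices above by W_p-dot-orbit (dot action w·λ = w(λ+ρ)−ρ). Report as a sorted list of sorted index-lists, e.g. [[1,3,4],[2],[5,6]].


Type A_2, rank 2, |W|=6; reorder rows/cols to standard.

W_7-reps of the 6 weights in Ā_7 (same 2-coord order as C):

  1: (4, 3)
  2: (5, 2)
  3: (4, 3)
  4: (5, 2)
  5: (5, 2)
  6: (5, 2)

Partition of {1..6} into 2 W_7-dot-orbits:

[[1, 3], [2, 4, 5, 6]]


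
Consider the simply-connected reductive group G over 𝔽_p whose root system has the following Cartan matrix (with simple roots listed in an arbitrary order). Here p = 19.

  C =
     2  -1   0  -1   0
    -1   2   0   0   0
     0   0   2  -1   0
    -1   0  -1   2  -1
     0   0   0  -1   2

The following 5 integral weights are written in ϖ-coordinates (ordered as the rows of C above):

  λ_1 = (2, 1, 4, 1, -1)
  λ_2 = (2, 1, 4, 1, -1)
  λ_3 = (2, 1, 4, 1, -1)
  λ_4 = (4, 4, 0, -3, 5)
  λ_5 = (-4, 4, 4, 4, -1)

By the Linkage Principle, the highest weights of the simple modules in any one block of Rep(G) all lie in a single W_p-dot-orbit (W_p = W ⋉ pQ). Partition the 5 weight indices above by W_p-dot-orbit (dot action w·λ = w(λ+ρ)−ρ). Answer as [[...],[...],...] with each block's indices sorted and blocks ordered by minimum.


Dynkin diagram of C (from the 8 off-diagonal −1 entries): D_5.

Alcove-folded reps (p=19, 5 weights, presented ϖ-order):

  [1] (3, 2, 5, 2, 0) · [2] (3, 2, 5, 2, 0) · [3] (3, 2, 5, 2, 0) · [4] (3, 5, 1, 1, 4) · [5] (3, 2, 5, 2, 0)

Partition of {1..5} into 2 W_19-dot-orbits:

[[1, 2, 3, 5], [4]]


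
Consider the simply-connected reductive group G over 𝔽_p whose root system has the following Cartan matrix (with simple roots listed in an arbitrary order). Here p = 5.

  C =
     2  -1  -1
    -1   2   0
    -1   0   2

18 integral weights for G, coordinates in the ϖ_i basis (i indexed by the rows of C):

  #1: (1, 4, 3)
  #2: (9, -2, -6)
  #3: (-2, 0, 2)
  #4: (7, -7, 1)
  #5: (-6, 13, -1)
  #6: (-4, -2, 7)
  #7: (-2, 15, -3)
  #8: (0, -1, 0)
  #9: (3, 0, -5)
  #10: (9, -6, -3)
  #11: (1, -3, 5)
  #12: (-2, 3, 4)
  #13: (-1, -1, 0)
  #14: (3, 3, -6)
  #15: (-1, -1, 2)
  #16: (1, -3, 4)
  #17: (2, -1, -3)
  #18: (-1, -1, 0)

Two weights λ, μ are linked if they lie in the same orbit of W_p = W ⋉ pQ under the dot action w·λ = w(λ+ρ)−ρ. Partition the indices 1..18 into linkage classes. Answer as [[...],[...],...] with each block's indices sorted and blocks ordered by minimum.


Cartan matrix: type A_3 (|W|=24); un-permuting the 3 rows.

Folding the 18 weights λ_j+ρ into Ā_5 (reps in the given 3-coord order):

  λ_1 → (1, 0, 1);  λ_2 → (0, 4, 0);  λ_3 → (1, 0, 2);  λ_4 → (1, 0, 2);  λ_5 → (0, 4, 0);  λ_6 → (1, 0, 1);  λ_7 → (1, 0, 2);  λ_8 → (1, 0, 1);  λ_9 → (0, 1, 4);  λ_10 → (0, 0, 3);  λ_11 → (1, 0, 2);  λ_12 → (1, 0, 1);  λ_13 → (0, 0, 1);  λ_14 → (1, 0, 1);  λ_15 → (0, 0, 3);  λ_16 → (0, 0, 3);  λ_17 → (1, 0, 2);  λ_18 → (0, 0, 1)

Partition of {1..18} into 6 W_5-dot-orbits:

[[1, 6, 8, 12, 14], [2, 5], [3, 4, 7, 11, 17], [9], [10, 15, 16], [13, 18]]


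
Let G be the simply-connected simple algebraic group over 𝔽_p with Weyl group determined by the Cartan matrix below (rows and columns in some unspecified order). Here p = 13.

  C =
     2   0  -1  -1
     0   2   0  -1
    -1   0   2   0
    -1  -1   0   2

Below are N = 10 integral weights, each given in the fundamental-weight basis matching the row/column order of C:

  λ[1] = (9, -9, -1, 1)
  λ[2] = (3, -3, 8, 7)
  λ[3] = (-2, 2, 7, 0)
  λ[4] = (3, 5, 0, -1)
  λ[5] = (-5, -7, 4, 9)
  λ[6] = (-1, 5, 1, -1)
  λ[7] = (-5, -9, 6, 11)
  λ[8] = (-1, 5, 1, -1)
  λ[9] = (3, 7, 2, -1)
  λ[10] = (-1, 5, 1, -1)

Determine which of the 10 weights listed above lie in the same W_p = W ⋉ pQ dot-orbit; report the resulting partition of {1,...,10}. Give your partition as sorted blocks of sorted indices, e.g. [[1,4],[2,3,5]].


Dynkin diagram of C (from the 6 off-diagonal −1 entries): A_4.

Folding the 10 weights λ_j+ρ into Ā_13 (reps in the given 4-coord order):

  λ_1 → (4, 2, 0, 6)
  λ_2 → (4, 6, 1, 0)
  λ_3 → (1, 3, 7, 0)
  λ_4 → (4, 6, 1, 0)
  λ_5 → (4, 6, 1, 0)
  λ_6 → (0, 6, 2, 0)
  λ_7 → (4, 6, 1, 0)
  λ_8 → (0, 6, 2, 0)
  λ_9 → (4, 6, 1, 0)
  λ_10 → (0, 6, 2, 0)

These 10 weights hit 4 W_13-dot-orbits; sizes (1, 5, 1, 3):

[[1], [2, 4, 5, 7, 9], [3], [6, 8, 10]]


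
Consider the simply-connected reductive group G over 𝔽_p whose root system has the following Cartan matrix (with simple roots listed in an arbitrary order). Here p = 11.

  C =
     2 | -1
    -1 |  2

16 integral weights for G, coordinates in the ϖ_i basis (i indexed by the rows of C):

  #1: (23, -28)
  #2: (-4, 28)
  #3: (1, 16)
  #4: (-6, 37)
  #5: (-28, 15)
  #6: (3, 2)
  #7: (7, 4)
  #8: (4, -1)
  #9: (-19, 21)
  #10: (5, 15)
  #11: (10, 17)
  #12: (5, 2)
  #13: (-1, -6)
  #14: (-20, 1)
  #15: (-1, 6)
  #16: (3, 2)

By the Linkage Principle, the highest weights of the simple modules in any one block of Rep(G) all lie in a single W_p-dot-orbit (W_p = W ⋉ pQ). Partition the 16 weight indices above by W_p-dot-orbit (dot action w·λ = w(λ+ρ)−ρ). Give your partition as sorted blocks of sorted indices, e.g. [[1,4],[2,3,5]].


C ↔ A_2 under row/col permutation; |W(A_2)| = 6.

Ā_11 reps of the 16 weights (A_2, coords as presented):

    1: (6, 3)
    2: (4, 3)
    3: (6, 3)
    4: (5, 0)
    5: (5, 0)
    6: (4, 3)
    7: (6, 3)
    8: (5, 0)
    9: (0, 7)
    10: (5, 0)
    11: (0, 7)
    12: (6, 3)
    13: (5, 0)
    14: (6, 3)
    15: (0, 7)
    16: (4, 3)

Grouping the 16 weights by Ā_11-representative: 4 linkage classes.

[[1, 3, 7, 12, 14], [2, 6, 16], [4, 5, 8, 10, 13], [9, 11, 15]]


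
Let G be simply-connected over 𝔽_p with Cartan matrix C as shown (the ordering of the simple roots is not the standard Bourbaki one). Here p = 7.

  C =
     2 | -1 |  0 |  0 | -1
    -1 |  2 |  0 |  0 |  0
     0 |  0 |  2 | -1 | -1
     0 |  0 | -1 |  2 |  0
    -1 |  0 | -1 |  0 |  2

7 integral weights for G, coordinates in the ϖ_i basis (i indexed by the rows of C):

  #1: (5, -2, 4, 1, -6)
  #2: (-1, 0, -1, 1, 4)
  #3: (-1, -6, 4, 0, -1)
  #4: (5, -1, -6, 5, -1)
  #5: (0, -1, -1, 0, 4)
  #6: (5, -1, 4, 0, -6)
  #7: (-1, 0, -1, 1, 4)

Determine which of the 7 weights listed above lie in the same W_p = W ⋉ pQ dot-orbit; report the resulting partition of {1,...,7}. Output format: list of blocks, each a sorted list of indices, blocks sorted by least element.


Type A_5, rank 5, |W|=720; reorder rows/cols to standard.

Ā_7 reps of the 7 weights (A_5, coords as presented):

  λ_1 → (0, 0, 0, 1, 5)
  λ_2 → (0, 0, 0, 1, 5)
  λ_3 → (0, 0, 0, 1, 5)
  λ_4 → (1, 0, 0, 1, 5)
  λ_5 → (1, 0, 0, 1, 5)
  λ_6 → (1, 0, 0, 1, 5)
  λ_7 → (0, 0, 0, 1, 5)

The 7 indices split into 2 linkage classes (same alcove rep ⇔ same W_7-dot-orbit):

[[1, 2, 3, 7], [4, 5, 6]]


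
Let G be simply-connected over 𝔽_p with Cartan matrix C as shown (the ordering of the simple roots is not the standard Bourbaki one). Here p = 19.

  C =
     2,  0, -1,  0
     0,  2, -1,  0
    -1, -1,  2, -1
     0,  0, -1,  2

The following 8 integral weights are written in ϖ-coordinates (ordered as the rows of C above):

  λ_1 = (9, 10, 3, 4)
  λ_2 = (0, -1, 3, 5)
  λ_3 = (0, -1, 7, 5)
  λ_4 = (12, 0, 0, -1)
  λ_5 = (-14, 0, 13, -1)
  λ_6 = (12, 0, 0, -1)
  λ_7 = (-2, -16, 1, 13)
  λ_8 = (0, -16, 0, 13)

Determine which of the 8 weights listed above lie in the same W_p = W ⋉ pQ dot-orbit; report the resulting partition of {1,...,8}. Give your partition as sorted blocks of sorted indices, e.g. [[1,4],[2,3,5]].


Dynkin diagram of C (from the 6 off-diagonal −1 entries): D_4.

Each λ_j+ρ reduced to Ā_19; 4-tuples below use C's row order:

  1: (1, 0, 4, 6)
  2: (1, 0, 4, 6)
  3: (1, 0, 4, 6)
  4: (13, 1, 1, 0)
  5: (13, 1, 1, 0)
  6: (13, 1, 1, 0)
  7: (13, 1, 1, 0)
  8: (13, 1, 1, 0)

2 distinct reps among the 8 weights ⇒ 2 W_19-linkage classes:

[[1, 2, 3], [4, 5, 6, 7, 8]]


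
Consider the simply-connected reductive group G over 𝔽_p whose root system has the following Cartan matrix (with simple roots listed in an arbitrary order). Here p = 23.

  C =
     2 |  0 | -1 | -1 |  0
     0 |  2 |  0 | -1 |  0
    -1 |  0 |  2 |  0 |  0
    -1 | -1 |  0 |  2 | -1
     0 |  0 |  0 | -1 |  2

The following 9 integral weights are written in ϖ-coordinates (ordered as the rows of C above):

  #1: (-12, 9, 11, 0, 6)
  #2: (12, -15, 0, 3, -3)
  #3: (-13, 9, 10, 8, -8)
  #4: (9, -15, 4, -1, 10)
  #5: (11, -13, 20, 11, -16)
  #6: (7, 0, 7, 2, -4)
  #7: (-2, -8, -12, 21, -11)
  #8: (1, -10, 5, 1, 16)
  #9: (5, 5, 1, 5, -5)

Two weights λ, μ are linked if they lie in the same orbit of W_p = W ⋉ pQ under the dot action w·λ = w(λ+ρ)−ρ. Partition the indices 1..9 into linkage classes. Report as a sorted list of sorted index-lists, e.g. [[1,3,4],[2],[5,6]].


Dynkin diagram of C (from the 8 off-diagonal −1 entries): D_5.

W_23-reps of the 9 weights in Ā_23 (same 5-coord order as C):

  λ_1+ρ ↦ (1, 0, 1, 7, 3) · λ_2+ρ ↦ (1, 2, 1, 2, 10) · λ_3+ρ ↦ (1, 0, 1, 7, 3) · λ_4+ρ ↦ (1, 0, 1, 7, 3) · λ_5+ρ ↦ (1, 0, 1, 7, 3) · λ_6+ρ ↦ (3, 1, 8, 0, 3) · λ_7+ρ ↦ (1, 0, 1, 7, 3) · λ_8+ρ ↦ (1, 2, 1, 2, 10) · λ_9+ρ ↦ (1, 6, 2, 2, 4)

Grouping the 9 weights by Ā_23-representative: 4 linkage classes.

[[1, 3, 4, 5, 7], [2, 8], [6], [9]]


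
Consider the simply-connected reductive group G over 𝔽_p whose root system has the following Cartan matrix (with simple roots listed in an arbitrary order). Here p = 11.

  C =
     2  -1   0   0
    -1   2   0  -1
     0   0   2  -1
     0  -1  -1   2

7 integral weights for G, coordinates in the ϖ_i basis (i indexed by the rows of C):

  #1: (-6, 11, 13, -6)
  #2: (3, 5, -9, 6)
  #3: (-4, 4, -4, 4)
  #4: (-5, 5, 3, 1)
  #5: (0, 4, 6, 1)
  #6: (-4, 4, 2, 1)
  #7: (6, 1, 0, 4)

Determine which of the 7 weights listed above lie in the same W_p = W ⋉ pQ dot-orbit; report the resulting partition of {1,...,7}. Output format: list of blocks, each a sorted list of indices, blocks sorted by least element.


C ↔ A_4 under row/col permutation; |W(A_4)| = 120.

Folding the 7 weights λ_j+ρ into Ā_11 (reps in the given 4-coord order):

  λ_1+ρ ↦ (2, 3, 1, 1);  λ_2+ρ ↦ (2, 3, 1, 1);  λ_3+ρ ↦ (3, 2, 3, 2);  λ_4+ρ ↦ (3, 2, 3, 2);  λ_5+ρ ↦ (3, 2, 3, 2);  λ_6+ρ ↦ (3, 2, 3, 2);  λ_7+ρ ↦ (3, 2, 3, 2)

These 7 weights hit 2 W_11-dot-orbits; sizes (2, 5):

[[1, 2], [3, 4, 5, 6, 7]]


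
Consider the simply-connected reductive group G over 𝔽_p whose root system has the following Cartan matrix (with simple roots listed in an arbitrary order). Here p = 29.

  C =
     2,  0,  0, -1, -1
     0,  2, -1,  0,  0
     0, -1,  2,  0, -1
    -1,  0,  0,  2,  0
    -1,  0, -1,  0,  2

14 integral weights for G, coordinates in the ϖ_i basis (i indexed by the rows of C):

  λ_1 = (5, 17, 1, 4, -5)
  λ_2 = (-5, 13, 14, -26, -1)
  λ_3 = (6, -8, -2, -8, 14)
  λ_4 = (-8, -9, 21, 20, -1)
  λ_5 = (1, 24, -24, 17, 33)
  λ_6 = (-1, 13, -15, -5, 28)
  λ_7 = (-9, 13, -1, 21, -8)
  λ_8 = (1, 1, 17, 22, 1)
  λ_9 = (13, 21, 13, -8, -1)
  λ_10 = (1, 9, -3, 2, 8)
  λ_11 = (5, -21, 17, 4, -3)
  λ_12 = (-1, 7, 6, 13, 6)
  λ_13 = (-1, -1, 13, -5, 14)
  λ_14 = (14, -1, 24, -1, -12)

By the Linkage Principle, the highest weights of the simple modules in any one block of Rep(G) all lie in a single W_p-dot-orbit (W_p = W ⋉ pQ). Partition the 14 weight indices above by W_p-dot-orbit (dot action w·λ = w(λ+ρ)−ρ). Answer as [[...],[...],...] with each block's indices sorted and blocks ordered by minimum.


Root system A_5: the 5×5 matrix C matches after relabeling.

Ā_29 reps of the 14 weights (A_5, coords as presented):

  λ_1 → (2, 16, 2, 5, 2);  λ_2 → (4, 0, 14, 0, 11);  λ_3 → (0, 1, 7, 7, 7);  λ_4 → (0, 1, 7, 7, 7);  λ_5 → (2, 16, 2, 5, 2);  λ_6 → (4, 0, 14, 0, 11);  λ_7 → (0, 1, 7, 7, 7);  λ_8 → (2, 16, 2, 5, 2);  λ_9 → (0, 1, 7, 7, 7);  λ_10 → (2, 8, 2, 3, 7);  λ_11 → (2, 16, 2, 5, 2);  λ_12 → (0, 1, 7, 7, 7);  λ_13 → (4, 0, 14, 0, 11);  λ_14 → (4, 0, 14, 0, 11)

These 14 weights hit 4 W_29-dot-orbits; sizes (4, 4, 5, 1):

[[1, 5, 8, 11], [2, 6, 13, 14], [3, 4, 7, 9, 12], [10]]


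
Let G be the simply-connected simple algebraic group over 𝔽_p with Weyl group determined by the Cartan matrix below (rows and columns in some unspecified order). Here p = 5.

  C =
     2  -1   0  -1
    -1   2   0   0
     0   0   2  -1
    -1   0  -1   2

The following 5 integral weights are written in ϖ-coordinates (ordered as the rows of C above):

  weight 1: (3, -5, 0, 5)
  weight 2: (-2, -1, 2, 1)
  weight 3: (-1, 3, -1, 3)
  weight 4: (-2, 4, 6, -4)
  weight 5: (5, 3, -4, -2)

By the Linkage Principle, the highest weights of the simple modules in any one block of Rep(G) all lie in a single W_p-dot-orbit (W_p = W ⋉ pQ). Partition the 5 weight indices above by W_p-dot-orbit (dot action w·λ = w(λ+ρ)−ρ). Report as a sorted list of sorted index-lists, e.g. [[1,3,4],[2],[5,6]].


Root system A_4: the 4×4 matrix C matches after relabeling.

W_5-reps of the 5 weights in Ā_5 (same 4-coord order as C):

    [1] (0, 1, 3, 1)
    [2] (0, 1, 3, 1)
    [3] (0, 1, 3, 1)
    [4] (1, 2, 0, 1)
    [5] (0, 1, 3, 1)

Partition of {1..5} into 2 W_5-dot-orbits:

[[1, 2, 3, 5], [4]]


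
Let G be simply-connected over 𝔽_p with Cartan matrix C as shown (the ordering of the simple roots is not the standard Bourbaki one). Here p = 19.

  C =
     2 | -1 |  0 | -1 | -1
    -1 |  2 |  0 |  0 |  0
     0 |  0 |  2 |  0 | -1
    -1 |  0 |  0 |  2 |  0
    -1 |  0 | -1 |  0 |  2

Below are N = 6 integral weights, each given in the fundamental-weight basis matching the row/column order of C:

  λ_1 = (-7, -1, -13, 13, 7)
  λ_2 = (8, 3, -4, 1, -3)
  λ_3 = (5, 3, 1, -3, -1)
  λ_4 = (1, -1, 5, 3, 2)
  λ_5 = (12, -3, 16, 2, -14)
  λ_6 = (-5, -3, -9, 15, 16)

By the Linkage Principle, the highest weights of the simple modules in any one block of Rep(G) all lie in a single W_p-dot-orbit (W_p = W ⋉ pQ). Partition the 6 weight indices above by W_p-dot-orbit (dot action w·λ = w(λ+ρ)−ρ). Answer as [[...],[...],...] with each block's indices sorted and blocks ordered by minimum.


Root system D_5: the 5×5 matrix C matches after relabeling.

W_19-reps of the 6 weights in Ā_19 (same 5-coord order as C):

  λ_1+ρ ↦ (4, 4, 2, 2, 0)
  λ_2+ρ ↦ (4, 4, 2, 2, 0)
  λ_3+ρ ↦ (4, 4, 2, 2, 0)
  λ_4+ρ ↦ (2, 0, 6, 4, 2)
  λ_5+ρ ↦ (1, 0, 3, 1, 1)
  λ_6+ρ ↦ (4, 4, 2, 2, 0)

Grouping the 6 weights by Ā_19-representative: 3 linkage classes.

[[1, 2, 3, 6], [4], [5]]


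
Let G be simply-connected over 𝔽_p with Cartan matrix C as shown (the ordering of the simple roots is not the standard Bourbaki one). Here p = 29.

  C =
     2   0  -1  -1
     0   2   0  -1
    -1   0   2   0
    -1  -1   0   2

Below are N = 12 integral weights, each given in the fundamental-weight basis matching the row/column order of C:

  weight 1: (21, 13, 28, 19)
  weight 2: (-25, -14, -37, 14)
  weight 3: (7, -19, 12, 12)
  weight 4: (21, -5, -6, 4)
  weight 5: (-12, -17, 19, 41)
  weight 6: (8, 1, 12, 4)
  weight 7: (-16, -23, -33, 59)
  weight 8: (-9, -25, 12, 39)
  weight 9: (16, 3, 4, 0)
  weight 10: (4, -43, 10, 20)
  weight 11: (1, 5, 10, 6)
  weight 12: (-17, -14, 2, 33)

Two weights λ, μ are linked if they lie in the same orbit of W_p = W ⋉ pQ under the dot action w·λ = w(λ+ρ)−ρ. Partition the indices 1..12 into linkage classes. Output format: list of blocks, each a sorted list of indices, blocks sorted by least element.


Dynkin diagram of C (from the 6 off-diagonal −1 entries): A_4.

Ā_29 reps of the 12 weights (A_4, coords as presented):

  1: (9, 2, 13, 5)
  2: (9, 2, 13, 5)
  3: (3, 8, 8, 5)
  4: (17, 4, 5, 1)
  5: (2, 6, 11, 7)
  6: (9, 2, 13, 5)
  7: (2, 6, 11, 7)
  8: (3, 8, 8, 5)
  9: (17, 4, 5, 1)
  10: (3, 8, 8, 5)
  11: (2, 6, 11, 7)
  12: (3, 8, 8, 5)

Linkage partition of the 12 weights (4 classes, p=29):

[[1, 2, 6], [3, 8, 10, 12], [4, 9], [5, 7, 11]]


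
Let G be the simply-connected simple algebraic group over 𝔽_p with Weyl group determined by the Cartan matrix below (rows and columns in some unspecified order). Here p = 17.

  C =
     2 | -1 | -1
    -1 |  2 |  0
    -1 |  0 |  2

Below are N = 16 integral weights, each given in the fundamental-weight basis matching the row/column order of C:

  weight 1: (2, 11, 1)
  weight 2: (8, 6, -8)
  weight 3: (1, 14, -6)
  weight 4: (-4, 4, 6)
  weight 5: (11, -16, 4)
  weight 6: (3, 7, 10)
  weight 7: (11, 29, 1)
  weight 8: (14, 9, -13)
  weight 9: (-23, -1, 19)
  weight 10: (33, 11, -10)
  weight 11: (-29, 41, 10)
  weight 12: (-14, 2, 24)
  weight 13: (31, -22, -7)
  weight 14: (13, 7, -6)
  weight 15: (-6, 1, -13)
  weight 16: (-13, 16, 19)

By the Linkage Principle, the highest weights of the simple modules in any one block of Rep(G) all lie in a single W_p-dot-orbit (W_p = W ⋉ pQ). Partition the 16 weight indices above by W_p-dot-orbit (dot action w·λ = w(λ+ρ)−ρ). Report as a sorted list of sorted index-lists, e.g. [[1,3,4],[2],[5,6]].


Dynkin diagram of C (from the 4 off-diagonal −1 entries): A_3.

Ā_17 reps of the 16 weights (A_3, coords as presented):

  λ_1+ρ ↦ (3, 12, 2) · λ_2+ρ ↦ (2, 7, 7) · λ_3+ρ ↦ (3, 12, 2) · λ_4+ρ ↦ (3, 2, 4) · λ_5+ρ ↦ (3, 12, 2) · λ_6+ρ ↦ (4, 2, 5) · λ_7+ρ ↦ (3, 2, 4) · λ_8+ρ ↦ (3, 2, 4) · λ_9+ρ ↦ (3, 12, 2) · λ_10+ρ ↦ (9, 3, 0) · λ_11+ρ ↦ (8, 3, 0) · λ_12+ρ ↦ (3, 2, 4) · λ_13+ρ ↦ (4, 2, 5) · λ_14+ρ ↦ (9, 3, 0) · λ_15+ρ ↦ (3, 12, 2) · λ_16+ρ ↦ (9, 3, 0)

6 distinct reps among the 16 weights ⇒ 6 W_17-linkage classes:

[[1, 3, 5, 9, 15], [2], [4, 7, 8, 12], [6, 13], [10, 14, 16], [11]]


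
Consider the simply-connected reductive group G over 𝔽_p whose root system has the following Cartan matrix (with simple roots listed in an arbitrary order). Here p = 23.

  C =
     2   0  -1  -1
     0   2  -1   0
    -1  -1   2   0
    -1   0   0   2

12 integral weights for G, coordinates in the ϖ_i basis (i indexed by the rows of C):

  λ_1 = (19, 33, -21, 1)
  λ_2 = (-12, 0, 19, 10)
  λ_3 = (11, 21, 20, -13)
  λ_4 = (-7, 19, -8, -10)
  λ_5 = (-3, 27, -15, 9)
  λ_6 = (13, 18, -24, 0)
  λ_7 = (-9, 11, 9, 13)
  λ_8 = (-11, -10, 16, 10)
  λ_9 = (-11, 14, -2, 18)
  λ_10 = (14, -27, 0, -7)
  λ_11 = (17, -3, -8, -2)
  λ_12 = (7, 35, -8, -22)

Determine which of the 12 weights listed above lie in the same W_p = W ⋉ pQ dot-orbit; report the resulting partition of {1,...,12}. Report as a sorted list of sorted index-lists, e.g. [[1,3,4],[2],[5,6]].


A_4 Cartan matrix, 4 simple roots permuted; ρ=(1,1,1,1).

Ā_23 reps of the 12 weights (A_4, coords as presented):

  1: (11, 1, 9, 0) · 2: (11, 1, 9, 0) · 3: (11, 1, 9, 0) · 4: (6, 2, 7, 7) · 5: (8, 7, 2, 1) · 6: (1, 4, 10, 8) · 7: (8, 7, 2, 1) · 8: (8, 7, 2, 1) · 9: (1, 4, 10, 8) · 10: (6, 2, 7, 7) · 11: (8, 7, 2, 1) · 12: (6, 2, 7, 7)

4 distinct reps among the 12 weights ⇒ 4 W_23-linkage classes:

[[1, 2, 3], [4, 10, 12], [5, 7, 8, 11], [6, 9]]


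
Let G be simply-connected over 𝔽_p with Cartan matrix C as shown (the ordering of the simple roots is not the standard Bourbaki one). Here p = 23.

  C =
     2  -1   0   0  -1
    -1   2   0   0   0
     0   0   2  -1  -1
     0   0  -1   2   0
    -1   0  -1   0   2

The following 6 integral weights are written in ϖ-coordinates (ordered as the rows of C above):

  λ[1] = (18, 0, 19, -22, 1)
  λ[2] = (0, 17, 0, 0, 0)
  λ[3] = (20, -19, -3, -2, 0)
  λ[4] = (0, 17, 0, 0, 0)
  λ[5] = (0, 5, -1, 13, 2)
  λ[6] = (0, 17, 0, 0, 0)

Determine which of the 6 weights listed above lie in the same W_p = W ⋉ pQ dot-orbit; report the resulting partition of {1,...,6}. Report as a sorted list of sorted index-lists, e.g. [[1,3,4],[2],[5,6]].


Type A_5, rank 5, |W|=720; reorder rows/cols to standard.

Folding the 6 weights λ_j+ρ into Ā_23 (reps in the given 5-coord order):

  λ_1 → (1, 18, 1, 1, 1) · λ_2 → (1, 18, 1, 1, 1) · λ_3 → (1, 18, 1, 1, 1) · λ_4 → (1, 18, 1, 1, 1) · λ_5 → (1, 5, 0, 13, 3) · λ_6 → (1, 18, 1, 1, 1)

These 6 weights hit 2 W_23-dot-orbits; sizes (5, 1):

[[1, 2, 3, 4, 6], [5]]


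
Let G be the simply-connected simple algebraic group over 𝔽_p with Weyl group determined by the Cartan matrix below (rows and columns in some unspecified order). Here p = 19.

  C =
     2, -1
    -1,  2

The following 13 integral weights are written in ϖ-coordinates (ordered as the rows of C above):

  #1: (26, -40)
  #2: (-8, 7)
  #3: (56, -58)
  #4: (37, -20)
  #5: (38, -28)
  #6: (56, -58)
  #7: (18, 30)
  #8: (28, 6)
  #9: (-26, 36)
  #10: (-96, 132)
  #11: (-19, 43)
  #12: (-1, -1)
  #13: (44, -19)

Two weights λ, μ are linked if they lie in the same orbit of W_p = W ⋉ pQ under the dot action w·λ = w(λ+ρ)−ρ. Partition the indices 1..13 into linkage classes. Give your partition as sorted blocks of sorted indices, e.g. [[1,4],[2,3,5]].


Cartan matrix: type A_2 (|W|=6); un-permuting the 2 rows.

Alcove-folded reps (p=19, 13 weights, presented ϖ-order):

  1: (7, 1) · 2: (7, 1) · 3: (0, 0) · 4: (0, 0) · 5: (7, 1) · 6: (0, 0) · 7: (0, 12) · 8: (2, 10) · 9: (1, 6) · 10: (0, 0) · 11: (1, 6) · 12: (0, 0) · 13: (7, 1)

These 13 weights hit 5 W_19-dot-orbits; sizes (4, 5, 1, 1, 2):

[[1, 2, 5, 13], [3, 4, 6, 10, 12], [7], [8], [9, 11]]


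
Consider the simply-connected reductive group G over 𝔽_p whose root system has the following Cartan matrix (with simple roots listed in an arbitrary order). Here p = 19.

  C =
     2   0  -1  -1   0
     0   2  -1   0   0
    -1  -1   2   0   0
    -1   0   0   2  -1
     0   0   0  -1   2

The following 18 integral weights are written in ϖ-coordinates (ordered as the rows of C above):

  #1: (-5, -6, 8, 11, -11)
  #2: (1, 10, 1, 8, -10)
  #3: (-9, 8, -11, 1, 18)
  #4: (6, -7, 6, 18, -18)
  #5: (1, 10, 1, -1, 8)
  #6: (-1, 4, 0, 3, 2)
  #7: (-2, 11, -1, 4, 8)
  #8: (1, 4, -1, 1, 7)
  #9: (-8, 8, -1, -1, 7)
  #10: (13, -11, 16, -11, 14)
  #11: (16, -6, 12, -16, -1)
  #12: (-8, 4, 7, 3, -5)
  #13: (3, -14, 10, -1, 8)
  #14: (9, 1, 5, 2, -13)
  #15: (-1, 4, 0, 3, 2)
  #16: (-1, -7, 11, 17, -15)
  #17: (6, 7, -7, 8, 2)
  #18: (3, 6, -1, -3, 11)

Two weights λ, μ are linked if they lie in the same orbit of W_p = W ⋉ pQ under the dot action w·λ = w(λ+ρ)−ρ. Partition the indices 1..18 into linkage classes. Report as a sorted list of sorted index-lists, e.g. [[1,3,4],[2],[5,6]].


Cartan matrix: type A_5 (|W|=720); un-permuting the 5 rows.

Each λ_j+ρ reduced to Ā_19; 5-tuples below use C's row order:

  1: (2, 5, 0, 2, 8) · 2: (2, 6, 2, 0, 4) · 3: (1, 0, 6, 9, 1) · 4: (0, 1, 7, 2, 3) · 5: (2, 6, 2, 0, 4) · 6: (0, 5, 1, 4, 3) · 7: (0, 5, 1, 4, 3) · 8: (2, 5, 0, 2, 8) · 9: (7, 2, 0, 0, 1) · 10: (2, 5, 0, 2, 8) · 11: (2, 6, 2, 0, 4) · 12: (0, 5, 1, 4, 3) · 13: (2, 6, 2, 0, 4) · 14: (1, 0, 6, 9, 1) · 15: (0, 5, 1, 4, 3) · 16: (0, 5, 1, 4, 3) · 17: (1, 0, 6, 9, 1) · 18: (2, 5, 0, 2, 8)

Linkage partition of the 18 weights (6 classes, p=19):

[[1, 8, 10, 18], [2, 5, 11, 13], [3, 14, 17], [4], [6, 7, 12, 15, 16], [9]]


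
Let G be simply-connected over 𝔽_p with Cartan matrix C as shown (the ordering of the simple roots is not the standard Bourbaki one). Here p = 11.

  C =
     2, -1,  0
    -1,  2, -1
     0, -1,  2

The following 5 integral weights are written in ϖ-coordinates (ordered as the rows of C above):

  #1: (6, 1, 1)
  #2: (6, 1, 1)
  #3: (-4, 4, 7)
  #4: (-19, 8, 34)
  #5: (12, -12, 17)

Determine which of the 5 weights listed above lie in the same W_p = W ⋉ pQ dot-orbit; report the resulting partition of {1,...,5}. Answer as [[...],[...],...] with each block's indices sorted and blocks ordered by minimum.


A_3 Cartan matrix, 3 simple roots permuted; ρ=(1,1,1).

Each λ_j+ρ reduced to Ā_11; 3-tuples below use C's row order:

  λ_1 → (7, 2, 2);  λ_2 → (7, 2, 2);  λ_3 → (1, 2, 6);  λ_4 → (7, 2, 2);  λ_5 → (7, 2, 2)

The 5 indices split into 2 linkage classes (same alcove rep ⇔ same W_11-dot-orbit):

[[1, 2, 4, 5], [3]]


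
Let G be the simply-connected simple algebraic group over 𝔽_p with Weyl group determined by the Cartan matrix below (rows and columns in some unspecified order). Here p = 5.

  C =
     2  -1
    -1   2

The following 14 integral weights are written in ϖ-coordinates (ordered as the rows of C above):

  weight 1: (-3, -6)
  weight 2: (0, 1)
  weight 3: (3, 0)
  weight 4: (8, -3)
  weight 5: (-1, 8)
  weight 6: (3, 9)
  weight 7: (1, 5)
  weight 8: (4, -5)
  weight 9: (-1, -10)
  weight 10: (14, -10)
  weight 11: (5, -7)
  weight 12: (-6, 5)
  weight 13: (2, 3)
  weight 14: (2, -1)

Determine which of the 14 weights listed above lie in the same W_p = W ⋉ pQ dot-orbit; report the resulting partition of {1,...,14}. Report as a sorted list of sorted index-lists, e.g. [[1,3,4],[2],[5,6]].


Dynkin diagram of C (from the 2 off-diagonal −1 entries): A_2.

λ_j+ρ reflected into Ā_5 (⟨·,θ^∨⟩≤5); 2-tuples as given:

  [1] (3, 0);  [2] (1, 2);  [3] (4, 1);  [4] (1, 2);  [5] (4, 1);  [6] (1, 4);  [7] (1, 2);  [8] (1, 4);  [9] (1, 4);  [10] (1, 4);  [11] (1, 4);  [12] (4, 0);  [13] (1, 2);  [14] (3, 0)

The 14 indices split into 5 linkage classes (same alcove rep ⇔ same W_5-dot-orbit):

[[1, 14], [2, 4, 7, 13], [3, 5], [6, 8, 9, 10, 11], [12]]


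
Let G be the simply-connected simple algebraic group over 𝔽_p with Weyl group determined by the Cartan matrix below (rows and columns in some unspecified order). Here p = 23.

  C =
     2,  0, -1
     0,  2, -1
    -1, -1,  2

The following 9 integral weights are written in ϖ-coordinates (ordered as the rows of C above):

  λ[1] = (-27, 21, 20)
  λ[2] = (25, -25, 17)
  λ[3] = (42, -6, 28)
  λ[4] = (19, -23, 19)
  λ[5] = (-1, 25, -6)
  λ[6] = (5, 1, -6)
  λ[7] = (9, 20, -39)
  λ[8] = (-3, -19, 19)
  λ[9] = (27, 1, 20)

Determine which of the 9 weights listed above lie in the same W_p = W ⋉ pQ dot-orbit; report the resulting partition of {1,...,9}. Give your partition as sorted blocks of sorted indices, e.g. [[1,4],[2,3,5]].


Type A_3, rank 3, |W|=24; reorder rows/cols to standard.

Ā_23 reps of the 9 weights (A_3, coords as presented):

  1: (1, 3, 2)
  2: (1, 3, 2)
  3: (1, 3, 2)
  4: (1, 3, 2)
  5: (2, 18, 0)
  6: (1, 3, 2)
  7: (6, 5, 2)
  8: (2, 18, 0)
  9: (2, 18, 0)

These 9 weights hit 3 W_23-dot-orbits; sizes (5, 3, 1):

[[1, 2, 3, 4, 6], [5, 8, 9], [7]]


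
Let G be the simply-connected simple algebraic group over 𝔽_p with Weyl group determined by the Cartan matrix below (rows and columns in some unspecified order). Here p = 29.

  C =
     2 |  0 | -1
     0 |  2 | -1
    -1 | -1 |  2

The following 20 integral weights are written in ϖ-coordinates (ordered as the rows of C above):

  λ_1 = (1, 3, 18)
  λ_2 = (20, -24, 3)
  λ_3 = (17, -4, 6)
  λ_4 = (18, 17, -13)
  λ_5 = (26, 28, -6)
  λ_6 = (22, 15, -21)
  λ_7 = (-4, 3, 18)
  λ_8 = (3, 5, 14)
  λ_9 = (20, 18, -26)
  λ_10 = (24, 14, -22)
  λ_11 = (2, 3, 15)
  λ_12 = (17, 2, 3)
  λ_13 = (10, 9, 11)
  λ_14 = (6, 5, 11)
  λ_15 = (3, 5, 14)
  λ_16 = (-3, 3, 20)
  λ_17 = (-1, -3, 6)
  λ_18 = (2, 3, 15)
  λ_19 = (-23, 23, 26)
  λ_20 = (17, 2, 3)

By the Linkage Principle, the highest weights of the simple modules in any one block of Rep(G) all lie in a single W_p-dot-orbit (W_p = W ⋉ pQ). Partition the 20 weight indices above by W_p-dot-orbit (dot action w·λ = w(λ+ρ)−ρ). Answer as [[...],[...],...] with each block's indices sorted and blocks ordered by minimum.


Cartan matrix: type A_3 (|W|=24); un-permuting the 3 rows.

Folding the 20 weights λ_j+ρ into Ā_29 (reps in the given 3-coord order):

  [1] (2, 4, 19)
  [2] (2, 4, 19)
  [3] (18, 3, 4)
  [4] (7, 6, 12)
  [5] (0, 2, 5)
  [6] (3, 4, 16)
  [7] (3, 4, 16)
  [8] (4, 6, 15)
  [9] (4, 6, 15)
  [10] (4, 6, 15)
  [11] (3, 4, 16)
  [12] (18, 3, 4)
  [13] (7, 6, 12)
  [14] (7, 6, 12)
  [15] (4, 6, 15)
  [16] (2, 4, 19)
  [17] (0, 2, 5)
  [18] (3, 4, 16)
  [19] (0, 2, 5)
  [20] (18, 3, 4)

The 20 indices split into 6 linkage classes (same alcove rep ⇔ same W_29-dot-orbit):

[[1, 2, 16], [3, 12, 20], [4, 13, 14], [5, 17, 19], [6, 7, 11, 18], [8, 9, 10, 15]]


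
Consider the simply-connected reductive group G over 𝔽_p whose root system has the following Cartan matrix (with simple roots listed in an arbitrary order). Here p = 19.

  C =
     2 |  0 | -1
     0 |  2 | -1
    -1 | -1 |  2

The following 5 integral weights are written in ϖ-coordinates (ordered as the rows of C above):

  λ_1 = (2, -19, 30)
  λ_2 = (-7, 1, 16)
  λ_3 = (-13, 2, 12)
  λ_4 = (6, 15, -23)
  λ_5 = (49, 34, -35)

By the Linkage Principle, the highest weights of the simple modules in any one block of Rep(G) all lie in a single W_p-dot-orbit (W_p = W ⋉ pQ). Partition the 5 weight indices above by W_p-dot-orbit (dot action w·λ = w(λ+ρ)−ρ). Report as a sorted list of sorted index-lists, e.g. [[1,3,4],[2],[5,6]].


Type A_3, rank 3, |W|=24; reorder rows/cols to standard.

W_19-reps of the 5 weights in Ā_19 (same 3-coord order as C):

  1: (12, 3, 1)
  2: (6, 2, 11)
  3: (12, 3, 1)
  4: (12, 3, 1)
  5: (12, 3, 1)

Partition of {1..5} into 2 W_19-dot-orbits:

[[1, 3, 4, 5], [2]]


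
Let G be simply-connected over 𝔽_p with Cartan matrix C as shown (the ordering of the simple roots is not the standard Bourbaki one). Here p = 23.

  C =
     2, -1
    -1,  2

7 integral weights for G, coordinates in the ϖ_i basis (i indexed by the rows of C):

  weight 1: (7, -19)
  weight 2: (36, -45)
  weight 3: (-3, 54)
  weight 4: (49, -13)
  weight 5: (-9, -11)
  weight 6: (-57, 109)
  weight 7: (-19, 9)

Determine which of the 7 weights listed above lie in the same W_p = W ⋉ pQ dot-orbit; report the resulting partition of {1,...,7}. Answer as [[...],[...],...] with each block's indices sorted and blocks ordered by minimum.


Dynkin diagram of C (from the 2 off-diagonal −1 entries): A_2.

Alcove-folded reps (p=23, 7 weights, presented ϖ-order):

    [1] (10, 8)
    [2] (14, 2)
    [3] (14, 2)
    [4] (4, 11)
    [5] (10, 8)
    [6] (10, 8)
    [7] (10, 8)

Linkage partition of the 7 weights (3 classes, p=23):

[[1, 5, 6, 7], [2, 3], [4]]


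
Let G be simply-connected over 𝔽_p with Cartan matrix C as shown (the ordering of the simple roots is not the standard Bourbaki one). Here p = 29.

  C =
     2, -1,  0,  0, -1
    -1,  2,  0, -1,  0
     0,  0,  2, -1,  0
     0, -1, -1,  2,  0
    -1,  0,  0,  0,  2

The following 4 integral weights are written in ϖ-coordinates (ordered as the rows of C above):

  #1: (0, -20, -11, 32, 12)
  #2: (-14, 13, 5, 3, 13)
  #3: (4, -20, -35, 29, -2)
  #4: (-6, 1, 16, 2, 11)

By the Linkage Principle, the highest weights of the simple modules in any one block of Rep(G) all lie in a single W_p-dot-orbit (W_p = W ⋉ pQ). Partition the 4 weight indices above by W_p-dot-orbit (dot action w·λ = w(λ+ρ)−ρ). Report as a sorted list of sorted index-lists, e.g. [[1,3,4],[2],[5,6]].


A_5 Cartan matrix, 5 simple roots permuted; ρ=(1,1,1,1,1).

Each λ_j+ρ reduced to Ā_29; 5-tuples below use C's row order:

  λ_1+ρ ↦ (13, 1, 6, 4, 1);  λ_2+ρ ↦ (13, 1, 6, 4, 1);  λ_3+ρ ↦ (13, 1, 6, 4, 1);  λ_4+ρ ↦ (2, 3, 17, 0, 7)

Partition of {1..4} into 2 W_29-dot-orbits:

[[1, 2, 3], [4]]
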